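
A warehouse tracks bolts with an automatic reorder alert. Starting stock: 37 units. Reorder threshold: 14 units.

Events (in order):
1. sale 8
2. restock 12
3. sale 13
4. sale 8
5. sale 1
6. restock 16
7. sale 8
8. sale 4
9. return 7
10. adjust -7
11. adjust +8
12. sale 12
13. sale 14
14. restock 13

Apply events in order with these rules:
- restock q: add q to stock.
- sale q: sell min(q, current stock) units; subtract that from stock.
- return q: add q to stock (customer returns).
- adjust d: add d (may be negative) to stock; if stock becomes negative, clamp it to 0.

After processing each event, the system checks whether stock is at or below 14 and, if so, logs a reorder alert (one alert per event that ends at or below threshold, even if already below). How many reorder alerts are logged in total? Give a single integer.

Answer: 1

Derivation:
Processing events:
Start: stock = 37
  Event 1 (sale 8): sell min(8,37)=8. stock: 37 - 8 = 29. total_sold = 8
  Event 2 (restock 12): 29 + 12 = 41
  Event 3 (sale 13): sell min(13,41)=13. stock: 41 - 13 = 28. total_sold = 21
  Event 4 (sale 8): sell min(8,28)=8. stock: 28 - 8 = 20. total_sold = 29
  Event 5 (sale 1): sell min(1,20)=1. stock: 20 - 1 = 19. total_sold = 30
  Event 6 (restock 16): 19 + 16 = 35
  Event 7 (sale 8): sell min(8,35)=8. stock: 35 - 8 = 27. total_sold = 38
  Event 8 (sale 4): sell min(4,27)=4. stock: 27 - 4 = 23. total_sold = 42
  Event 9 (return 7): 23 + 7 = 30
  Event 10 (adjust -7): 30 + -7 = 23
  Event 11 (adjust +8): 23 + 8 = 31
  Event 12 (sale 12): sell min(12,31)=12. stock: 31 - 12 = 19. total_sold = 54
  Event 13 (sale 14): sell min(14,19)=14. stock: 19 - 14 = 5. total_sold = 68
  Event 14 (restock 13): 5 + 13 = 18
Final: stock = 18, total_sold = 68

Checking against threshold 14:
  After event 1: stock=29 > 14
  After event 2: stock=41 > 14
  After event 3: stock=28 > 14
  After event 4: stock=20 > 14
  After event 5: stock=19 > 14
  After event 6: stock=35 > 14
  After event 7: stock=27 > 14
  After event 8: stock=23 > 14
  After event 9: stock=30 > 14
  After event 10: stock=23 > 14
  After event 11: stock=31 > 14
  After event 12: stock=19 > 14
  After event 13: stock=5 <= 14 -> ALERT
  After event 14: stock=18 > 14
Alert events: [13]. Count = 1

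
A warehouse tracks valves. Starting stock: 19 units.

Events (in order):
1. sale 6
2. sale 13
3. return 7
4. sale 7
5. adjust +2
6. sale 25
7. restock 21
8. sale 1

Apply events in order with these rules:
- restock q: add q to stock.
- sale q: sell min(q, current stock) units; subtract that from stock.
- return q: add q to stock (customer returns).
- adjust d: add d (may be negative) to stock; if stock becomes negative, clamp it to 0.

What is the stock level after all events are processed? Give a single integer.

Processing events:
Start: stock = 19
  Event 1 (sale 6): sell min(6,19)=6. stock: 19 - 6 = 13. total_sold = 6
  Event 2 (sale 13): sell min(13,13)=13. stock: 13 - 13 = 0. total_sold = 19
  Event 3 (return 7): 0 + 7 = 7
  Event 4 (sale 7): sell min(7,7)=7. stock: 7 - 7 = 0. total_sold = 26
  Event 5 (adjust +2): 0 + 2 = 2
  Event 6 (sale 25): sell min(25,2)=2. stock: 2 - 2 = 0. total_sold = 28
  Event 7 (restock 21): 0 + 21 = 21
  Event 8 (sale 1): sell min(1,21)=1. stock: 21 - 1 = 20. total_sold = 29
Final: stock = 20, total_sold = 29

Answer: 20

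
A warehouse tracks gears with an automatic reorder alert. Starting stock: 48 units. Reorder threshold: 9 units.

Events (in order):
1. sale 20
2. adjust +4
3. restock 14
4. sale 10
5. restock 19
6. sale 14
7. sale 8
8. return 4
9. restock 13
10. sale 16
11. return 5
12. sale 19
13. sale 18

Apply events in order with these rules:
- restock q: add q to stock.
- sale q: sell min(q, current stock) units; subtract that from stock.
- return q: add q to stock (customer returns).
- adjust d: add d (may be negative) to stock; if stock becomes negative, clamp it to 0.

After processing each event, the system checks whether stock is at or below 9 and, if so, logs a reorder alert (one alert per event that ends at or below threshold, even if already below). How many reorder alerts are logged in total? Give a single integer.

Processing events:
Start: stock = 48
  Event 1 (sale 20): sell min(20,48)=20. stock: 48 - 20 = 28. total_sold = 20
  Event 2 (adjust +4): 28 + 4 = 32
  Event 3 (restock 14): 32 + 14 = 46
  Event 4 (sale 10): sell min(10,46)=10. stock: 46 - 10 = 36. total_sold = 30
  Event 5 (restock 19): 36 + 19 = 55
  Event 6 (sale 14): sell min(14,55)=14. stock: 55 - 14 = 41. total_sold = 44
  Event 7 (sale 8): sell min(8,41)=8. stock: 41 - 8 = 33. total_sold = 52
  Event 8 (return 4): 33 + 4 = 37
  Event 9 (restock 13): 37 + 13 = 50
  Event 10 (sale 16): sell min(16,50)=16. stock: 50 - 16 = 34. total_sold = 68
  Event 11 (return 5): 34 + 5 = 39
  Event 12 (sale 19): sell min(19,39)=19. stock: 39 - 19 = 20. total_sold = 87
  Event 13 (sale 18): sell min(18,20)=18. stock: 20 - 18 = 2. total_sold = 105
Final: stock = 2, total_sold = 105

Checking against threshold 9:
  After event 1: stock=28 > 9
  After event 2: stock=32 > 9
  After event 3: stock=46 > 9
  After event 4: stock=36 > 9
  After event 5: stock=55 > 9
  After event 6: stock=41 > 9
  After event 7: stock=33 > 9
  After event 8: stock=37 > 9
  After event 9: stock=50 > 9
  After event 10: stock=34 > 9
  After event 11: stock=39 > 9
  After event 12: stock=20 > 9
  After event 13: stock=2 <= 9 -> ALERT
Alert events: [13]. Count = 1

Answer: 1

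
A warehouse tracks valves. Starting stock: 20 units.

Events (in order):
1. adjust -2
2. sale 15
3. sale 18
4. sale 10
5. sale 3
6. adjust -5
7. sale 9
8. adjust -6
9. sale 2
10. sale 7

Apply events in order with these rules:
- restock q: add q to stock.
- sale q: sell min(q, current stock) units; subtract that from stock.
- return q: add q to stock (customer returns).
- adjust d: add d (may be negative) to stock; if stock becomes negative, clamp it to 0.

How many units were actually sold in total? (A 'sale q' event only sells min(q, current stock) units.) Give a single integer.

Answer: 18

Derivation:
Processing events:
Start: stock = 20
  Event 1 (adjust -2): 20 + -2 = 18
  Event 2 (sale 15): sell min(15,18)=15. stock: 18 - 15 = 3. total_sold = 15
  Event 3 (sale 18): sell min(18,3)=3. stock: 3 - 3 = 0. total_sold = 18
  Event 4 (sale 10): sell min(10,0)=0. stock: 0 - 0 = 0. total_sold = 18
  Event 5 (sale 3): sell min(3,0)=0. stock: 0 - 0 = 0. total_sold = 18
  Event 6 (adjust -5): 0 + -5 = 0 (clamped to 0)
  Event 7 (sale 9): sell min(9,0)=0. stock: 0 - 0 = 0. total_sold = 18
  Event 8 (adjust -6): 0 + -6 = 0 (clamped to 0)
  Event 9 (sale 2): sell min(2,0)=0. stock: 0 - 0 = 0. total_sold = 18
  Event 10 (sale 7): sell min(7,0)=0. stock: 0 - 0 = 0. total_sold = 18
Final: stock = 0, total_sold = 18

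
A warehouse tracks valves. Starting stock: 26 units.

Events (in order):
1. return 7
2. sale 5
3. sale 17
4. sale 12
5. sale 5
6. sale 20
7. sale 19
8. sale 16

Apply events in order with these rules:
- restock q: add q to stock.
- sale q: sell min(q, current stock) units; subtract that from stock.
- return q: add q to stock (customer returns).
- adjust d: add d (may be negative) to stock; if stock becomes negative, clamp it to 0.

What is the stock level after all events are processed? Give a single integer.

Processing events:
Start: stock = 26
  Event 1 (return 7): 26 + 7 = 33
  Event 2 (sale 5): sell min(5,33)=5. stock: 33 - 5 = 28. total_sold = 5
  Event 3 (sale 17): sell min(17,28)=17. stock: 28 - 17 = 11. total_sold = 22
  Event 4 (sale 12): sell min(12,11)=11. stock: 11 - 11 = 0. total_sold = 33
  Event 5 (sale 5): sell min(5,0)=0. stock: 0 - 0 = 0. total_sold = 33
  Event 6 (sale 20): sell min(20,0)=0. stock: 0 - 0 = 0. total_sold = 33
  Event 7 (sale 19): sell min(19,0)=0. stock: 0 - 0 = 0. total_sold = 33
  Event 8 (sale 16): sell min(16,0)=0. stock: 0 - 0 = 0. total_sold = 33
Final: stock = 0, total_sold = 33

Answer: 0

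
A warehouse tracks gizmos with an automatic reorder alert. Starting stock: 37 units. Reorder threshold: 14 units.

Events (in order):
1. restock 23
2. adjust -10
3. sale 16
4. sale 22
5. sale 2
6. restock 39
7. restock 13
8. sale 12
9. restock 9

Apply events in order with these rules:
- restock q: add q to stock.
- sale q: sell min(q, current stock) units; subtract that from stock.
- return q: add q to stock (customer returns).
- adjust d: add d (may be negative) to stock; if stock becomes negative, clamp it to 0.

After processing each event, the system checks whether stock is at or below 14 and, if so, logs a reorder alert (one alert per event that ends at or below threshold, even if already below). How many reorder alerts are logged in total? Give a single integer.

Processing events:
Start: stock = 37
  Event 1 (restock 23): 37 + 23 = 60
  Event 2 (adjust -10): 60 + -10 = 50
  Event 3 (sale 16): sell min(16,50)=16. stock: 50 - 16 = 34. total_sold = 16
  Event 4 (sale 22): sell min(22,34)=22. stock: 34 - 22 = 12. total_sold = 38
  Event 5 (sale 2): sell min(2,12)=2. stock: 12 - 2 = 10. total_sold = 40
  Event 6 (restock 39): 10 + 39 = 49
  Event 7 (restock 13): 49 + 13 = 62
  Event 8 (sale 12): sell min(12,62)=12. stock: 62 - 12 = 50. total_sold = 52
  Event 9 (restock 9): 50 + 9 = 59
Final: stock = 59, total_sold = 52

Checking against threshold 14:
  After event 1: stock=60 > 14
  After event 2: stock=50 > 14
  After event 3: stock=34 > 14
  After event 4: stock=12 <= 14 -> ALERT
  After event 5: stock=10 <= 14 -> ALERT
  After event 6: stock=49 > 14
  After event 7: stock=62 > 14
  After event 8: stock=50 > 14
  After event 9: stock=59 > 14
Alert events: [4, 5]. Count = 2

Answer: 2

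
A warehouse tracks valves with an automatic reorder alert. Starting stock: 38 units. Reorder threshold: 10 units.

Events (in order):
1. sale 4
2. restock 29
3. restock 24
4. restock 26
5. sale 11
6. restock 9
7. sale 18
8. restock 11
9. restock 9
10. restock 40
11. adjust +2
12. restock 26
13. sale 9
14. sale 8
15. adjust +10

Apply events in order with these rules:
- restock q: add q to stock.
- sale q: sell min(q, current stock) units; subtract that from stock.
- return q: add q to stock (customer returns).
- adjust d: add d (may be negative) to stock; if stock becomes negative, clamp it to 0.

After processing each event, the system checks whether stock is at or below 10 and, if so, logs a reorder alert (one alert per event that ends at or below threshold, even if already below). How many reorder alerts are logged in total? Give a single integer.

Answer: 0

Derivation:
Processing events:
Start: stock = 38
  Event 1 (sale 4): sell min(4,38)=4. stock: 38 - 4 = 34. total_sold = 4
  Event 2 (restock 29): 34 + 29 = 63
  Event 3 (restock 24): 63 + 24 = 87
  Event 4 (restock 26): 87 + 26 = 113
  Event 5 (sale 11): sell min(11,113)=11. stock: 113 - 11 = 102. total_sold = 15
  Event 6 (restock 9): 102 + 9 = 111
  Event 7 (sale 18): sell min(18,111)=18. stock: 111 - 18 = 93. total_sold = 33
  Event 8 (restock 11): 93 + 11 = 104
  Event 9 (restock 9): 104 + 9 = 113
  Event 10 (restock 40): 113 + 40 = 153
  Event 11 (adjust +2): 153 + 2 = 155
  Event 12 (restock 26): 155 + 26 = 181
  Event 13 (sale 9): sell min(9,181)=9. stock: 181 - 9 = 172. total_sold = 42
  Event 14 (sale 8): sell min(8,172)=8. stock: 172 - 8 = 164. total_sold = 50
  Event 15 (adjust +10): 164 + 10 = 174
Final: stock = 174, total_sold = 50

Checking against threshold 10:
  After event 1: stock=34 > 10
  After event 2: stock=63 > 10
  After event 3: stock=87 > 10
  After event 4: stock=113 > 10
  After event 5: stock=102 > 10
  After event 6: stock=111 > 10
  After event 7: stock=93 > 10
  After event 8: stock=104 > 10
  After event 9: stock=113 > 10
  After event 10: stock=153 > 10
  After event 11: stock=155 > 10
  After event 12: stock=181 > 10
  After event 13: stock=172 > 10
  After event 14: stock=164 > 10
  After event 15: stock=174 > 10
Alert events: []. Count = 0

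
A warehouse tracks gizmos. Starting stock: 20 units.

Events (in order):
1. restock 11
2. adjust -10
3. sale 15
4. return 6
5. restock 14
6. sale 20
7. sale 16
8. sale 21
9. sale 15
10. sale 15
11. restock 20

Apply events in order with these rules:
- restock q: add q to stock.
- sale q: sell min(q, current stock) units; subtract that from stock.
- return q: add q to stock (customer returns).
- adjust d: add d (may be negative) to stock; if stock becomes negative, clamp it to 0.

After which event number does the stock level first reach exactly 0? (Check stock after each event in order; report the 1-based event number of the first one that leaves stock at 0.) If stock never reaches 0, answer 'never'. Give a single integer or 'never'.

Answer: 7

Derivation:
Processing events:
Start: stock = 20
  Event 1 (restock 11): 20 + 11 = 31
  Event 2 (adjust -10): 31 + -10 = 21
  Event 3 (sale 15): sell min(15,21)=15. stock: 21 - 15 = 6. total_sold = 15
  Event 4 (return 6): 6 + 6 = 12
  Event 5 (restock 14): 12 + 14 = 26
  Event 6 (sale 20): sell min(20,26)=20. stock: 26 - 20 = 6. total_sold = 35
  Event 7 (sale 16): sell min(16,6)=6. stock: 6 - 6 = 0. total_sold = 41
  Event 8 (sale 21): sell min(21,0)=0. stock: 0 - 0 = 0. total_sold = 41
  Event 9 (sale 15): sell min(15,0)=0. stock: 0 - 0 = 0. total_sold = 41
  Event 10 (sale 15): sell min(15,0)=0. stock: 0 - 0 = 0. total_sold = 41
  Event 11 (restock 20): 0 + 20 = 20
Final: stock = 20, total_sold = 41

First zero at event 7.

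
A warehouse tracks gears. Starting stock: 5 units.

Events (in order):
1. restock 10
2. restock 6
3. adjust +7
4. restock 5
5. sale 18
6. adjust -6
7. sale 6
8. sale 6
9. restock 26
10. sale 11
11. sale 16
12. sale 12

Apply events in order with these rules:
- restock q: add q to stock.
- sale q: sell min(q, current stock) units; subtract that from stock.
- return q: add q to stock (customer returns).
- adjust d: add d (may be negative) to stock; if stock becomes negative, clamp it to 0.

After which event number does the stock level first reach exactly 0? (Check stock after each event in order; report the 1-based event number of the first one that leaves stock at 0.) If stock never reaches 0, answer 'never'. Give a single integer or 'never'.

Processing events:
Start: stock = 5
  Event 1 (restock 10): 5 + 10 = 15
  Event 2 (restock 6): 15 + 6 = 21
  Event 3 (adjust +7): 21 + 7 = 28
  Event 4 (restock 5): 28 + 5 = 33
  Event 5 (sale 18): sell min(18,33)=18. stock: 33 - 18 = 15. total_sold = 18
  Event 6 (adjust -6): 15 + -6 = 9
  Event 7 (sale 6): sell min(6,9)=6. stock: 9 - 6 = 3. total_sold = 24
  Event 8 (sale 6): sell min(6,3)=3. stock: 3 - 3 = 0. total_sold = 27
  Event 9 (restock 26): 0 + 26 = 26
  Event 10 (sale 11): sell min(11,26)=11. stock: 26 - 11 = 15. total_sold = 38
  Event 11 (sale 16): sell min(16,15)=15. stock: 15 - 15 = 0. total_sold = 53
  Event 12 (sale 12): sell min(12,0)=0. stock: 0 - 0 = 0. total_sold = 53
Final: stock = 0, total_sold = 53

First zero at event 8.

Answer: 8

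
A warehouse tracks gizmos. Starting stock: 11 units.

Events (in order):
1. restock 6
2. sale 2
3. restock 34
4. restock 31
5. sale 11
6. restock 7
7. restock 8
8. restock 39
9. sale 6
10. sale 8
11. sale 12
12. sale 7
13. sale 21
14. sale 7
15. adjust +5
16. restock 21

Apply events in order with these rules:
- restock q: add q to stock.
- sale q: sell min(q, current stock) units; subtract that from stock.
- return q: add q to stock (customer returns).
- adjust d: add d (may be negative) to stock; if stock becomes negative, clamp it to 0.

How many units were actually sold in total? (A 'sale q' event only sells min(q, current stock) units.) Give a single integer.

Answer: 74

Derivation:
Processing events:
Start: stock = 11
  Event 1 (restock 6): 11 + 6 = 17
  Event 2 (sale 2): sell min(2,17)=2. stock: 17 - 2 = 15. total_sold = 2
  Event 3 (restock 34): 15 + 34 = 49
  Event 4 (restock 31): 49 + 31 = 80
  Event 5 (sale 11): sell min(11,80)=11. stock: 80 - 11 = 69. total_sold = 13
  Event 6 (restock 7): 69 + 7 = 76
  Event 7 (restock 8): 76 + 8 = 84
  Event 8 (restock 39): 84 + 39 = 123
  Event 9 (sale 6): sell min(6,123)=6. stock: 123 - 6 = 117. total_sold = 19
  Event 10 (sale 8): sell min(8,117)=8. stock: 117 - 8 = 109. total_sold = 27
  Event 11 (sale 12): sell min(12,109)=12. stock: 109 - 12 = 97. total_sold = 39
  Event 12 (sale 7): sell min(7,97)=7. stock: 97 - 7 = 90. total_sold = 46
  Event 13 (sale 21): sell min(21,90)=21. stock: 90 - 21 = 69. total_sold = 67
  Event 14 (sale 7): sell min(7,69)=7. stock: 69 - 7 = 62. total_sold = 74
  Event 15 (adjust +5): 62 + 5 = 67
  Event 16 (restock 21): 67 + 21 = 88
Final: stock = 88, total_sold = 74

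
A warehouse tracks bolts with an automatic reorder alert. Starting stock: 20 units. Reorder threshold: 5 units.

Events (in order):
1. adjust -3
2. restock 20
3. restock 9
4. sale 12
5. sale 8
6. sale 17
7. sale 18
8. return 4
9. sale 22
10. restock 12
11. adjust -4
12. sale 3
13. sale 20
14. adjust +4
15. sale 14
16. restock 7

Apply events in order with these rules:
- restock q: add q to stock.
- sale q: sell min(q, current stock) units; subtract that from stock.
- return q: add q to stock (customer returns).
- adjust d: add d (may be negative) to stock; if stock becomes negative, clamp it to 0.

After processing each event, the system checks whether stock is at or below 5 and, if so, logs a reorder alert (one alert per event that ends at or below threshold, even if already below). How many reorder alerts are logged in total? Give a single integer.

Answer: 7

Derivation:
Processing events:
Start: stock = 20
  Event 1 (adjust -3): 20 + -3 = 17
  Event 2 (restock 20): 17 + 20 = 37
  Event 3 (restock 9): 37 + 9 = 46
  Event 4 (sale 12): sell min(12,46)=12. stock: 46 - 12 = 34. total_sold = 12
  Event 5 (sale 8): sell min(8,34)=8. stock: 34 - 8 = 26. total_sold = 20
  Event 6 (sale 17): sell min(17,26)=17. stock: 26 - 17 = 9. total_sold = 37
  Event 7 (sale 18): sell min(18,9)=9. stock: 9 - 9 = 0. total_sold = 46
  Event 8 (return 4): 0 + 4 = 4
  Event 9 (sale 22): sell min(22,4)=4. stock: 4 - 4 = 0. total_sold = 50
  Event 10 (restock 12): 0 + 12 = 12
  Event 11 (adjust -4): 12 + -4 = 8
  Event 12 (sale 3): sell min(3,8)=3. stock: 8 - 3 = 5. total_sold = 53
  Event 13 (sale 20): sell min(20,5)=5. stock: 5 - 5 = 0. total_sold = 58
  Event 14 (adjust +4): 0 + 4 = 4
  Event 15 (sale 14): sell min(14,4)=4. stock: 4 - 4 = 0. total_sold = 62
  Event 16 (restock 7): 0 + 7 = 7
Final: stock = 7, total_sold = 62

Checking against threshold 5:
  After event 1: stock=17 > 5
  After event 2: stock=37 > 5
  After event 3: stock=46 > 5
  After event 4: stock=34 > 5
  After event 5: stock=26 > 5
  After event 6: stock=9 > 5
  After event 7: stock=0 <= 5 -> ALERT
  After event 8: stock=4 <= 5 -> ALERT
  After event 9: stock=0 <= 5 -> ALERT
  After event 10: stock=12 > 5
  After event 11: stock=8 > 5
  After event 12: stock=5 <= 5 -> ALERT
  After event 13: stock=0 <= 5 -> ALERT
  After event 14: stock=4 <= 5 -> ALERT
  After event 15: stock=0 <= 5 -> ALERT
  After event 16: stock=7 > 5
Alert events: [7, 8, 9, 12, 13, 14, 15]. Count = 7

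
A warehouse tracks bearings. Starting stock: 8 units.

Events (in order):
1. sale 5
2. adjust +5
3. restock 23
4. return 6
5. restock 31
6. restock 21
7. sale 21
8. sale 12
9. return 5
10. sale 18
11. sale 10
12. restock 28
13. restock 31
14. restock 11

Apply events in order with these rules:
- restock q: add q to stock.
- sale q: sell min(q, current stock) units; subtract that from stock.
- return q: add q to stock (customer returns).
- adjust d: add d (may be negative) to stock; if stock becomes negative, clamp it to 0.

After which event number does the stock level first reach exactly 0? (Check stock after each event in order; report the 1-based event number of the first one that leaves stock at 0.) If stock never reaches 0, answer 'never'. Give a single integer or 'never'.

Processing events:
Start: stock = 8
  Event 1 (sale 5): sell min(5,8)=5. stock: 8 - 5 = 3. total_sold = 5
  Event 2 (adjust +5): 3 + 5 = 8
  Event 3 (restock 23): 8 + 23 = 31
  Event 4 (return 6): 31 + 6 = 37
  Event 5 (restock 31): 37 + 31 = 68
  Event 6 (restock 21): 68 + 21 = 89
  Event 7 (sale 21): sell min(21,89)=21. stock: 89 - 21 = 68. total_sold = 26
  Event 8 (sale 12): sell min(12,68)=12. stock: 68 - 12 = 56. total_sold = 38
  Event 9 (return 5): 56 + 5 = 61
  Event 10 (sale 18): sell min(18,61)=18. stock: 61 - 18 = 43. total_sold = 56
  Event 11 (sale 10): sell min(10,43)=10. stock: 43 - 10 = 33. total_sold = 66
  Event 12 (restock 28): 33 + 28 = 61
  Event 13 (restock 31): 61 + 31 = 92
  Event 14 (restock 11): 92 + 11 = 103
Final: stock = 103, total_sold = 66

Stock never reaches 0.

Answer: never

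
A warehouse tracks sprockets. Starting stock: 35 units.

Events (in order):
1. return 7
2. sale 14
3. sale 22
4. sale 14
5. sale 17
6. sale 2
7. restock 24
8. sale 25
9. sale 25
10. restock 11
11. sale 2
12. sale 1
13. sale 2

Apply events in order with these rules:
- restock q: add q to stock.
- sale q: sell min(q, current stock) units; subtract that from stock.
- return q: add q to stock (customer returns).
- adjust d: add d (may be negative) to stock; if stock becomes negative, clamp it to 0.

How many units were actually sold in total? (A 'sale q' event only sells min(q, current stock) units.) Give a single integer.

Answer: 71

Derivation:
Processing events:
Start: stock = 35
  Event 1 (return 7): 35 + 7 = 42
  Event 2 (sale 14): sell min(14,42)=14. stock: 42 - 14 = 28. total_sold = 14
  Event 3 (sale 22): sell min(22,28)=22. stock: 28 - 22 = 6. total_sold = 36
  Event 4 (sale 14): sell min(14,6)=6. stock: 6 - 6 = 0. total_sold = 42
  Event 5 (sale 17): sell min(17,0)=0. stock: 0 - 0 = 0. total_sold = 42
  Event 6 (sale 2): sell min(2,0)=0. stock: 0 - 0 = 0. total_sold = 42
  Event 7 (restock 24): 0 + 24 = 24
  Event 8 (sale 25): sell min(25,24)=24. stock: 24 - 24 = 0. total_sold = 66
  Event 9 (sale 25): sell min(25,0)=0. stock: 0 - 0 = 0. total_sold = 66
  Event 10 (restock 11): 0 + 11 = 11
  Event 11 (sale 2): sell min(2,11)=2. stock: 11 - 2 = 9. total_sold = 68
  Event 12 (sale 1): sell min(1,9)=1. stock: 9 - 1 = 8. total_sold = 69
  Event 13 (sale 2): sell min(2,8)=2. stock: 8 - 2 = 6. total_sold = 71
Final: stock = 6, total_sold = 71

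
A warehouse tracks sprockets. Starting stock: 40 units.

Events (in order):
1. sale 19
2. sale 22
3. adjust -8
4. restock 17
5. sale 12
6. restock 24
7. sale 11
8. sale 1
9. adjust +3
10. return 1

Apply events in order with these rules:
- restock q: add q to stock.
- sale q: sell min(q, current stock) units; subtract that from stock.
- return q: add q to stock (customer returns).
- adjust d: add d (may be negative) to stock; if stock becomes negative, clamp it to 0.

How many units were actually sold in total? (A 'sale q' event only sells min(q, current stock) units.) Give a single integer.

Answer: 64

Derivation:
Processing events:
Start: stock = 40
  Event 1 (sale 19): sell min(19,40)=19. stock: 40 - 19 = 21. total_sold = 19
  Event 2 (sale 22): sell min(22,21)=21. stock: 21 - 21 = 0. total_sold = 40
  Event 3 (adjust -8): 0 + -8 = 0 (clamped to 0)
  Event 4 (restock 17): 0 + 17 = 17
  Event 5 (sale 12): sell min(12,17)=12. stock: 17 - 12 = 5. total_sold = 52
  Event 6 (restock 24): 5 + 24 = 29
  Event 7 (sale 11): sell min(11,29)=11. stock: 29 - 11 = 18. total_sold = 63
  Event 8 (sale 1): sell min(1,18)=1. stock: 18 - 1 = 17. total_sold = 64
  Event 9 (adjust +3): 17 + 3 = 20
  Event 10 (return 1): 20 + 1 = 21
Final: stock = 21, total_sold = 64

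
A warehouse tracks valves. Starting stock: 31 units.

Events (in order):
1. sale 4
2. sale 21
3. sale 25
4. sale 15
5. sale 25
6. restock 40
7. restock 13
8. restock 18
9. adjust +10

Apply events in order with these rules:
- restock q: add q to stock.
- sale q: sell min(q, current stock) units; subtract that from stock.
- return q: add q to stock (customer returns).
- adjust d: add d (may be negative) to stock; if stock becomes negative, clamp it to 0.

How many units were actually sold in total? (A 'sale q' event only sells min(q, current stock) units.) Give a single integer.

Answer: 31

Derivation:
Processing events:
Start: stock = 31
  Event 1 (sale 4): sell min(4,31)=4. stock: 31 - 4 = 27. total_sold = 4
  Event 2 (sale 21): sell min(21,27)=21. stock: 27 - 21 = 6. total_sold = 25
  Event 3 (sale 25): sell min(25,6)=6. stock: 6 - 6 = 0. total_sold = 31
  Event 4 (sale 15): sell min(15,0)=0. stock: 0 - 0 = 0. total_sold = 31
  Event 5 (sale 25): sell min(25,0)=0. stock: 0 - 0 = 0. total_sold = 31
  Event 6 (restock 40): 0 + 40 = 40
  Event 7 (restock 13): 40 + 13 = 53
  Event 8 (restock 18): 53 + 18 = 71
  Event 9 (adjust +10): 71 + 10 = 81
Final: stock = 81, total_sold = 31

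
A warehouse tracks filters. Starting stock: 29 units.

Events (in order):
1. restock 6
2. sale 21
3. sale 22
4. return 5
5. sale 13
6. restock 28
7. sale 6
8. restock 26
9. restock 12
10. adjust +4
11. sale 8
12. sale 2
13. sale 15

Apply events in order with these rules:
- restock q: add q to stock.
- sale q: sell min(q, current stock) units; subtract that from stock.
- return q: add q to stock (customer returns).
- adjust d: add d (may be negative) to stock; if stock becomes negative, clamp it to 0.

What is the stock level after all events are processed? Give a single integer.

Answer: 39

Derivation:
Processing events:
Start: stock = 29
  Event 1 (restock 6): 29 + 6 = 35
  Event 2 (sale 21): sell min(21,35)=21. stock: 35 - 21 = 14. total_sold = 21
  Event 3 (sale 22): sell min(22,14)=14. stock: 14 - 14 = 0. total_sold = 35
  Event 4 (return 5): 0 + 5 = 5
  Event 5 (sale 13): sell min(13,5)=5. stock: 5 - 5 = 0. total_sold = 40
  Event 6 (restock 28): 0 + 28 = 28
  Event 7 (sale 6): sell min(6,28)=6. stock: 28 - 6 = 22. total_sold = 46
  Event 8 (restock 26): 22 + 26 = 48
  Event 9 (restock 12): 48 + 12 = 60
  Event 10 (adjust +4): 60 + 4 = 64
  Event 11 (sale 8): sell min(8,64)=8. stock: 64 - 8 = 56. total_sold = 54
  Event 12 (sale 2): sell min(2,56)=2. stock: 56 - 2 = 54. total_sold = 56
  Event 13 (sale 15): sell min(15,54)=15. stock: 54 - 15 = 39. total_sold = 71
Final: stock = 39, total_sold = 71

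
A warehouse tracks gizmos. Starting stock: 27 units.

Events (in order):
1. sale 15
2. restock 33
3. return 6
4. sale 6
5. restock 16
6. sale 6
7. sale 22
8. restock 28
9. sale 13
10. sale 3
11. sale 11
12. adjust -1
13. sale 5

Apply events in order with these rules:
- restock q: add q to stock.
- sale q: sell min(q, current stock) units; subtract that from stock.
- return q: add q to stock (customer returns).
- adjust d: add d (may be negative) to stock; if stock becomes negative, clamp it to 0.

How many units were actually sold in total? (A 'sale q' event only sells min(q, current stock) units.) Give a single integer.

Processing events:
Start: stock = 27
  Event 1 (sale 15): sell min(15,27)=15. stock: 27 - 15 = 12. total_sold = 15
  Event 2 (restock 33): 12 + 33 = 45
  Event 3 (return 6): 45 + 6 = 51
  Event 4 (sale 6): sell min(6,51)=6. stock: 51 - 6 = 45. total_sold = 21
  Event 5 (restock 16): 45 + 16 = 61
  Event 6 (sale 6): sell min(6,61)=6. stock: 61 - 6 = 55. total_sold = 27
  Event 7 (sale 22): sell min(22,55)=22. stock: 55 - 22 = 33. total_sold = 49
  Event 8 (restock 28): 33 + 28 = 61
  Event 9 (sale 13): sell min(13,61)=13. stock: 61 - 13 = 48. total_sold = 62
  Event 10 (sale 3): sell min(3,48)=3. stock: 48 - 3 = 45. total_sold = 65
  Event 11 (sale 11): sell min(11,45)=11. stock: 45 - 11 = 34. total_sold = 76
  Event 12 (adjust -1): 34 + -1 = 33
  Event 13 (sale 5): sell min(5,33)=5. stock: 33 - 5 = 28. total_sold = 81
Final: stock = 28, total_sold = 81

Answer: 81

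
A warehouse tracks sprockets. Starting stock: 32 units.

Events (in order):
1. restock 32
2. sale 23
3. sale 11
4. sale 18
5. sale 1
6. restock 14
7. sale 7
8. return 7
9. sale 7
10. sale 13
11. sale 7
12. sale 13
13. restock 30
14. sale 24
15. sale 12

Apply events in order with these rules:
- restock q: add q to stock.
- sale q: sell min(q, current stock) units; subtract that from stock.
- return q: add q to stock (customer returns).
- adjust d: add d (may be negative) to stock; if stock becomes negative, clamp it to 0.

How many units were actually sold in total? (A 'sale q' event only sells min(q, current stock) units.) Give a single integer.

Answer: 115

Derivation:
Processing events:
Start: stock = 32
  Event 1 (restock 32): 32 + 32 = 64
  Event 2 (sale 23): sell min(23,64)=23. stock: 64 - 23 = 41. total_sold = 23
  Event 3 (sale 11): sell min(11,41)=11. stock: 41 - 11 = 30. total_sold = 34
  Event 4 (sale 18): sell min(18,30)=18. stock: 30 - 18 = 12. total_sold = 52
  Event 5 (sale 1): sell min(1,12)=1. stock: 12 - 1 = 11. total_sold = 53
  Event 6 (restock 14): 11 + 14 = 25
  Event 7 (sale 7): sell min(7,25)=7. stock: 25 - 7 = 18. total_sold = 60
  Event 8 (return 7): 18 + 7 = 25
  Event 9 (sale 7): sell min(7,25)=7. stock: 25 - 7 = 18. total_sold = 67
  Event 10 (sale 13): sell min(13,18)=13. stock: 18 - 13 = 5. total_sold = 80
  Event 11 (sale 7): sell min(7,5)=5. stock: 5 - 5 = 0. total_sold = 85
  Event 12 (sale 13): sell min(13,0)=0. stock: 0 - 0 = 0. total_sold = 85
  Event 13 (restock 30): 0 + 30 = 30
  Event 14 (sale 24): sell min(24,30)=24. stock: 30 - 24 = 6. total_sold = 109
  Event 15 (sale 12): sell min(12,6)=6. stock: 6 - 6 = 0. total_sold = 115
Final: stock = 0, total_sold = 115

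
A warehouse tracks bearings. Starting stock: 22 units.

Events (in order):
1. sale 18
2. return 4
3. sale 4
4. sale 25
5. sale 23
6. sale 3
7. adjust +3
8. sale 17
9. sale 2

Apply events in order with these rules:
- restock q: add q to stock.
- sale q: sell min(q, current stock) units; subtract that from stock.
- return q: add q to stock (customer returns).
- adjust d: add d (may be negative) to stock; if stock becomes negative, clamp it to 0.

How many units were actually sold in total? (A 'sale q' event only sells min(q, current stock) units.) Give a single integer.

Answer: 29

Derivation:
Processing events:
Start: stock = 22
  Event 1 (sale 18): sell min(18,22)=18. stock: 22 - 18 = 4. total_sold = 18
  Event 2 (return 4): 4 + 4 = 8
  Event 3 (sale 4): sell min(4,8)=4. stock: 8 - 4 = 4. total_sold = 22
  Event 4 (sale 25): sell min(25,4)=4. stock: 4 - 4 = 0. total_sold = 26
  Event 5 (sale 23): sell min(23,0)=0. stock: 0 - 0 = 0. total_sold = 26
  Event 6 (sale 3): sell min(3,0)=0. stock: 0 - 0 = 0. total_sold = 26
  Event 7 (adjust +3): 0 + 3 = 3
  Event 8 (sale 17): sell min(17,3)=3. stock: 3 - 3 = 0. total_sold = 29
  Event 9 (sale 2): sell min(2,0)=0. stock: 0 - 0 = 0. total_sold = 29
Final: stock = 0, total_sold = 29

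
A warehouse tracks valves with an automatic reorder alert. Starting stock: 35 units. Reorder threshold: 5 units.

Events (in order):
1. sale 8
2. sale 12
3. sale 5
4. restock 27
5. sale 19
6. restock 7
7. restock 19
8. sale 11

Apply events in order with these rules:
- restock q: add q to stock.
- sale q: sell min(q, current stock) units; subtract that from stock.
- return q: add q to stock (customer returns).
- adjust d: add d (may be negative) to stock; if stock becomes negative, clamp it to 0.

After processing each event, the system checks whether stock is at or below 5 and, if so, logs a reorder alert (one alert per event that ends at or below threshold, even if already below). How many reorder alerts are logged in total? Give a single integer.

Answer: 0

Derivation:
Processing events:
Start: stock = 35
  Event 1 (sale 8): sell min(8,35)=8. stock: 35 - 8 = 27. total_sold = 8
  Event 2 (sale 12): sell min(12,27)=12. stock: 27 - 12 = 15. total_sold = 20
  Event 3 (sale 5): sell min(5,15)=5. stock: 15 - 5 = 10. total_sold = 25
  Event 4 (restock 27): 10 + 27 = 37
  Event 5 (sale 19): sell min(19,37)=19. stock: 37 - 19 = 18. total_sold = 44
  Event 6 (restock 7): 18 + 7 = 25
  Event 7 (restock 19): 25 + 19 = 44
  Event 8 (sale 11): sell min(11,44)=11. stock: 44 - 11 = 33. total_sold = 55
Final: stock = 33, total_sold = 55

Checking against threshold 5:
  After event 1: stock=27 > 5
  After event 2: stock=15 > 5
  After event 3: stock=10 > 5
  After event 4: stock=37 > 5
  After event 5: stock=18 > 5
  After event 6: stock=25 > 5
  After event 7: stock=44 > 5
  After event 8: stock=33 > 5
Alert events: []. Count = 0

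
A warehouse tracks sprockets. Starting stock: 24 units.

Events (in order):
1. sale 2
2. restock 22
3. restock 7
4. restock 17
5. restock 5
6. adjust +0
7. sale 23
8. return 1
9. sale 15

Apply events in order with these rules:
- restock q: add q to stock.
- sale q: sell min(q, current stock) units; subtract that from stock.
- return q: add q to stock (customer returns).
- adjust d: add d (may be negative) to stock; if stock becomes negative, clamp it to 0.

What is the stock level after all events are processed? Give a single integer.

Answer: 36

Derivation:
Processing events:
Start: stock = 24
  Event 1 (sale 2): sell min(2,24)=2. stock: 24 - 2 = 22. total_sold = 2
  Event 2 (restock 22): 22 + 22 = 44
  Event 3 (restock 7): 44 + 7 = 51
  Event 4 (restock 17): 51 + 17 = 68
  Event 5 (restock 5): 68 + 5 = 73
  Event 6 (adjust +0): 73 + 0 = 73
  Event 7 (sale 23): sell min(23,73)=23. stock: 73 - 23 = 50. total_sold = 25
  Event 8 (return 1): 50 + 1 = 51
  Event 9 (sale 15): sell min(15,51)=15. stock: 51 - 15 = 36. total_sold = 40
Final: stock = 36, total_sold = 40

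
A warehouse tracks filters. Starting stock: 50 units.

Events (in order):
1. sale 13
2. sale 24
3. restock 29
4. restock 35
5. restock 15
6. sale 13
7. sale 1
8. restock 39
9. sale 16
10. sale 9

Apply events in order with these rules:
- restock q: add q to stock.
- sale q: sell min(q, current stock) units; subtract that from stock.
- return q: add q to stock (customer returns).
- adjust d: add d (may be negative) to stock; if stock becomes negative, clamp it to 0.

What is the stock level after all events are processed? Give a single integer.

Processing events:
Start: stock = 50
  Event 1 (sale 13): sell min(13,50)=13. stock: 50 - 13 = 37. total_sold = 13
  Event 2 (sale 24): sell min(24,37)=24. stock: 37 - 24 = 13. total_sold = 37
  Event 3 (restock 29): 13 + 29 = 42
  Event 4 (restock 35): 42 + 35 = 77
  Event 5 (restock 15): 77 + 15 = 92
  Event 6 (sale 13): sell min(13,92)=13. stock: 92 - 13 = 79. total_sold = 50
  Event 7 (sale 1): sell min(1,79)=1. stock: 79 - 1 = 78. total_sold = 51
  Event 8 (restock 39): 78 + 39 = 117
  Event 9 (sale 16): sell min(16,117)=16. stock: 117 - 16 = 101. total_sold = 67
  Event 10 (sale 9): sell min(9,101)=9. stock: 101 - 9 = 92. total_sold = 76
Final: stock = 92, total_sold = 76

Answer: 92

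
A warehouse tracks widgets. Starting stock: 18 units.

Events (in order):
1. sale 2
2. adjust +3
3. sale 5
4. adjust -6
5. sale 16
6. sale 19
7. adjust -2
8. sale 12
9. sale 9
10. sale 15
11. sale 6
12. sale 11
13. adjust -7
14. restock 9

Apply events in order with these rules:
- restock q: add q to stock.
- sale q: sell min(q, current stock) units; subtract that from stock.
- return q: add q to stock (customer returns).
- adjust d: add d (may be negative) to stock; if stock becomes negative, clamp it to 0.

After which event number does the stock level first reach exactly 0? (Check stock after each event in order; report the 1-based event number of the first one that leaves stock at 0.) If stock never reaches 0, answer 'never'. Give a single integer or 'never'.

Processing events:
Start: stock = 18
  Event 1 (sale 2): sell min(2,18)=2. stock: 18 - 2 = 16. total_sold = 2
  Event 2 (adjust +3): 16 + 3 = 19
  Event 3 (sale 5): sell min(5,19)=5. stock: 19 - 5 = 14. total_sold = 7
  Event 4 (adjust -6): 14 + -6 = 8
  Event 5 (sale 16): sell min(16,8)=8. stock: 8 - 8 = 0. total_sold = 15
  Event 6 (sale 19): sell min(19,0)=0. stock: 0 - 0 = 0. total_sold = 15
  Event 7 (adjust -2): 0 + -2 = 0 (clamped to 0)
  Event 8 (sale 12): sell min(12,0)=0. stock: 0 - 0 = 0. total_sold = 15
  Event 9 (sale 9): sell min(9,0)=0. stock: 0 - 0 = 0. total_sold = 15
  Event 10 (sale 15): sell min(15,0)=0. stock: 0 - 0 = 0. total_sold = 15
  Event 11 (sale 6): sell min(6,0)=0. stock: 0 - 0 = 0. total_sold = 15
  Event 12 (sale 11): sell min(11,0)=0. stock: 0 - 0 = 0. total_sold = 15
  Event 13 (adjust -7): 0 + -7 = 0 (clamped to 0)
  Event 14 (restock 9): 0 + 9 = 9
Final: stock = 9, total_sold = 15

First zero at event 5.

Answer: 5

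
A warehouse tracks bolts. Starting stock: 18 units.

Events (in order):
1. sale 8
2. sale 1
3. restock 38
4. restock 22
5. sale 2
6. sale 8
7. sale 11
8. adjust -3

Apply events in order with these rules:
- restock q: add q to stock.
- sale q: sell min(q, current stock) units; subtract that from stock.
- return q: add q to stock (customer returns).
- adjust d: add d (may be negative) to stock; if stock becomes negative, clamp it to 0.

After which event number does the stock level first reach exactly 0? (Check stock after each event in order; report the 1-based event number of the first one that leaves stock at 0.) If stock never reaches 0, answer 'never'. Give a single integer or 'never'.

Answer: never

Derivation:
Processing events:
Start: stock = 18
  Event 1 (sale 8): sell min(8,18)=8. stock: 18 - 8 = 10. total_sold = 8
  Event 2 (sale 1): sell min(1,10)=1. stock: 10 - 1 = 9. total_sold = 9
  Event 3 (restock 38): 9 + 38 = 47
  Event 4 (restock 22): 47 + 22 = 69
  Event 5 (sale 2): sell min(2,69)=2. stock: 69 - 2 = 67. total_sold = 11
  Event 6 (sale 8): sell min(8,67)=8. stock: 67 - 8 = 59. total_sold = 19
  Event 7 (sale 11): sell min(11,59)=11. stock: 59 - 11 = 48. total_sold = 30
  Event 8 (adjust -3): 48 + -3 = 45
Final: stock = 45, total_sold = 30

Stock never reaches 0.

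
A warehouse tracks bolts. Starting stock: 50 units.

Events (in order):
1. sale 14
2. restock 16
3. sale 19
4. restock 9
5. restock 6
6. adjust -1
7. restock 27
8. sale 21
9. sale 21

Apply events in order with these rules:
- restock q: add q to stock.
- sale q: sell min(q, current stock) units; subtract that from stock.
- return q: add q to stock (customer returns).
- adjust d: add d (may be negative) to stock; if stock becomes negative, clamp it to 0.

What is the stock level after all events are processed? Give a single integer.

Answer: 32

Derivation:
Processing events:
Start: stock = 50
  Event 1 (sale 14): sell min(14,50)=14. stock: 50 - 14 = 36. total_sold = 14
  Event 2 (restock 16): 36 + 16 = 52
  Event 3 (sale 19): sell min(19,52)=19. stock: 52 - 19 = 33. total_sold = 33
  Event 4 (restock 9): 33 + 9 = 42
  Event 5 (restock 6): 42 + 6 = 48
  Event 6 (adjust -1): 48 + -1 = 47
  Event 7 (restock 27): 47 + 27 = 74
  Event 8 (sale 21): sell min(21,74)=21. stock: 74 - 21 = 53. total_sold = 54
  Event 9 (sale 21): sell min(21,53)=21. stock: 53 - 21 = 32. total_sold = 75
Final: stock = 32, total_sold = 75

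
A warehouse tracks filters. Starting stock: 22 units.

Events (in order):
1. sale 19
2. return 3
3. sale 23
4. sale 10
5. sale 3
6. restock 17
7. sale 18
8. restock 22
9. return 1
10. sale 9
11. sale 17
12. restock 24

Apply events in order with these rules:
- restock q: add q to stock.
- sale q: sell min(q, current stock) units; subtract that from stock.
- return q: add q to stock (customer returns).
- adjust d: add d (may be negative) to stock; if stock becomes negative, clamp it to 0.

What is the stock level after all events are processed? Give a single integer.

Processing events:
Start: stock = 22
  Event 1 (sale 19): sell min(19,22)=19. stock: 22 - 19 = 3. total_sold = 19
  Event 2 (return 3): 3 + 3 = 6
  Event 3 (sale 23): sell min(23,6)=6. stock: 6 - 6 = 0. total_sold = 25
  Event 4 (sale 10): sell min(10,0)=0. stock: 0 - 0 = 0. total_sold = 25
  Event 5 (sale 3): sell min(3,0)=0. stock: 0 - 0 = 0. total_sold = 25
  Event 6 (restock 17): 0 + 17 = 17
  Event 7 (sale 18): sell min(18,17)=17. stock: 17 - 17 = 0. total_sold = 42
  Event 8 (restock 22): 0 + 22 = 22
  Event 9 (return 1): 22 + 1 = 23
  Event 10 (sale 9): sell min(9,23)=9. stock: 23 - 9 = 14. total_sold = 51
  Event 11 (sale 17): sell min(17,14)=14. stock: 14 - 14 = 0. total_sold = 65
  Event 12 (restock 24): 0 + 24 = 24
Final: stock = 24, total_sold = 65

Answer: 24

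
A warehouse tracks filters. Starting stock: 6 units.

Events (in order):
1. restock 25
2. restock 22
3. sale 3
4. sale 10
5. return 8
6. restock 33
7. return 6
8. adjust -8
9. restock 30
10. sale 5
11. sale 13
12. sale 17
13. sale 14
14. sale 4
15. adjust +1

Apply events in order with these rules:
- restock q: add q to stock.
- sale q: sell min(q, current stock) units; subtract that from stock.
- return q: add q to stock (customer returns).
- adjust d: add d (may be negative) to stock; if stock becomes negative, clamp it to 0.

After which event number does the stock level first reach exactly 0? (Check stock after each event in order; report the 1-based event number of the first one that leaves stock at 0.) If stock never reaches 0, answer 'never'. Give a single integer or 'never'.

Answer: never

Derivation:
Processing events:
Start: stock = 6
  Event 1 (restock 25): 6 + 25 = 31
  Event 2 (restock 22): 31 + 22 = 53
  Event 3 (sale 3): sell min(3,53)=3. stock: 53 - 3 = 50. total_sold = 3
  Event 4 (sale 10): sell min(10,50)=10. stock: 50 - 10 = 40. total_sold = 13
  Event 5 (return 8): 40 + 8 = 48
  Event 6 (restock 33): 48 + 33 = 81
  Event 7 (return 6): 81 + 6 = 87
  Event 8 (adjust -8): 87 + -8 = 79
  Event 9 (restock 30): 79 + 30 = 109
  Event 10 (sale 5): sell min(5,109)=5. stock: 109 - 5 = 104. total_sold = 18
  Event 11 (sale 13): sell min(13,104)=13. stock: 104 - 13 = 91. total_sold = 31
  Event 12 (sale 17): sell min(17,91)=17. stock: 91 - 17 = 74. total_sold = 48
  Event 13 (sale 14): sell min(14,74)=14. stock: 74 - 14 = 60. total_sold = 62
  Event 14 (sale 4): sell min(4,60)=4. stock: 60 - 4 = 56. total_sold = 66
  Event 15 (adjust +1): 56 + 1 = 57
Final: stock = 57, total_sold = 66

Stock never reaches 0.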